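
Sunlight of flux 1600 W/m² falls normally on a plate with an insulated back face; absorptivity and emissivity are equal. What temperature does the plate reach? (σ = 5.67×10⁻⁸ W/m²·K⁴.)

Absorbed flux αS = emitted flux εσT⁴ (one radiating face); with α = ε, T = (S/σ)^(1/4).
T = (1600 / 5.67×10⁻⁸)^(1/4) = (2.82×10^10)^(1/4).
T = 410 K.

T ≈ 410 K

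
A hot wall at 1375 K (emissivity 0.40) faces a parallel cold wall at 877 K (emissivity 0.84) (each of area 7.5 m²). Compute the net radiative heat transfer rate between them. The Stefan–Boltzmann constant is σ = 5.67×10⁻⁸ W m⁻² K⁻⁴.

Q ≈ 4.71×10^5 W

For two large parallel gray plates, q = σ(T₁⁴ − T₂⁴) / (1/ε₁ + 1/ε₂ − 1).
1/ε₁ + 1/ε₂ − 1 = 1/0.40 + 1/0.84 − 1 = 2.690.
T₁⁴ − T₂⁴ = 3.57×10^12 − 5.92×10^11 = 2.98×10^12 K⁴.
q = 5.67×10⁻⁸ × 2.98×10^12 / 2.690 = 62900 W/m².
Q = q·A = 62900 × 7.5 = 4.71×10^5 W.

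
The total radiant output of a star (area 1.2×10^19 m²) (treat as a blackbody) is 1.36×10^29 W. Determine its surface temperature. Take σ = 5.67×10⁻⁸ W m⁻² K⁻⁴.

T ≈ 21100 K

From P = σAT⁴, T = (P / σA)^(1/4) = (1.36×10^29 / (5.67×10⁻⁸ × 1.20×10^19))^(1/4).
T = (2.00×10^17)^(1/4) = 21100 K.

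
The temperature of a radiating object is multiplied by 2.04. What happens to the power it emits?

P ∝ T⁴, so the power scales as (2.04)⁴ = 17.3.

factor ≈ 17.3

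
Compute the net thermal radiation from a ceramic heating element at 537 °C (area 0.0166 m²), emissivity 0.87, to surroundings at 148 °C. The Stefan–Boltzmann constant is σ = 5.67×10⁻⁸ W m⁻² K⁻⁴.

Convert: 537 °C = 810 K; 148 °C = 421 K.
Q = εσA(T⁴ − T_s⁴). T⁴ − T_s⁴ = (810)⁴ − (421)⁴ = 4.30×10^11 − 3.14×10^10 = 3.99×10^11 K⁴.
Q = 0.87 × 5.67×10⁻⁸ × 0.0166 × 3.99×10^11 = 327 W.

Q ≈ 327 W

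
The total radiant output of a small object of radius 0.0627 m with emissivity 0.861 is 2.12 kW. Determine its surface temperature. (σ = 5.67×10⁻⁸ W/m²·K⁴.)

A = 4πr² = 4π × (0.0627)² = 0.0494 m².
From P = εσAT⁴, T = (P / εσA)^(1/4) = (2120 / (0.861 × 5.67×10⁻⁸ × 0.0494))^(1/4).
T = (8.79×10^11)^(1/4) = 968 K.

T ≈ 968 K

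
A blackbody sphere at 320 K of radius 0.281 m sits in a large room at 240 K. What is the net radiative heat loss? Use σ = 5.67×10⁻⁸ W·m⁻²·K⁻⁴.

Q ≈ 403 W

A = 4πr² = 4π × (0.281)² = 0.992 m².
Q = σA(T⁴ − T_s⁴). T⁴ − T_s⁴ = (320)⁴ − (240)⁴ = 1.05×10^10 − 3.32×10^9 = 7.17×10^9 K⁴.
Q = 5.67×10⁻⁸ × 0.992 × 7.17×10^9 = 403 W.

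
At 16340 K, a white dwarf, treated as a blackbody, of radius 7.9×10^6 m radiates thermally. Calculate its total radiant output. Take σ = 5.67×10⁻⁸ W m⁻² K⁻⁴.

A = 4πr² = 4π × (7.9×10^6)² = 7.84×10^14 m².
P = σAT⁴ = 5.67×10⁻⁸ × 7.84×10^14 × (16340)⁴ = 5.67×10⁻⁸ × 7.84×10^14 × 7.13×10^16.
P = 3.17×10^24 W.

P ≈ 3.17×10^24 W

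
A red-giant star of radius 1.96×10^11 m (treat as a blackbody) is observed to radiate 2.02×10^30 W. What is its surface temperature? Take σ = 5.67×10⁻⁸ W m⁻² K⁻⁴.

T ≈ 2930 K

A = 4πr² = 4π × (1.96×10^11)² = 4.83×10^23 m².
From P = σAT⁴, T = (P / σA)^(1/4) = (2.02×10^30 / (5.67×10⁻⁸ × 4.83×10^23))^(1/4).
T = (7.38×10^13)^(1/4) = 2930 K.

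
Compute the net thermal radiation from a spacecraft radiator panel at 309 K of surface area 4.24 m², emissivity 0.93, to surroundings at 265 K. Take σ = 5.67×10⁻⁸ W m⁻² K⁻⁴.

Q ≈ 936 W

Q = εσA(T⁴ − T_s⁴). T⁴ − T_s⁴ = (309)⁴ − (265)⁴ = 9.12×10^9 − 4.93×10^9 = 4.19×10^9 K⁴.
Q = 0.93 × 5.67×10⁻⁸ × 4.24 × 4.19×10^9 = 936 W.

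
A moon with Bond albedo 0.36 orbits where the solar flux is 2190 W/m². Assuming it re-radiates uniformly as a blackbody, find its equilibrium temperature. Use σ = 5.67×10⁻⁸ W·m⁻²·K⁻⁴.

Power absorbed = (1−a)S·πR²; power emitted = 4πR²σT⁴. Equating and cancelling πR²:
T = ((1−a)S / 4σ)^(1/4) = (1400 / (4 × 5.67×10⁻⁸))^(1/4) = (6.18×10^9)^(1/4).
T = 280 K.

T ≈ 280 K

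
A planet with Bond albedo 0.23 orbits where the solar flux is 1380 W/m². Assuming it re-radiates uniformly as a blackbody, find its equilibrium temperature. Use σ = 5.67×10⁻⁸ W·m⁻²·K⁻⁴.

T ≈ 262 K

Power absorbed = (1−a)S·πR²; power emitted = 4πR²σT⁴. Equating and cancelling πR²:
T = ((1−a)S / 4σ)^(1/4) = (1060 / (4 × 5.67×10⁻⁸))^(1/4) = (4.69×10^9)^(1/4).
T = 262 K.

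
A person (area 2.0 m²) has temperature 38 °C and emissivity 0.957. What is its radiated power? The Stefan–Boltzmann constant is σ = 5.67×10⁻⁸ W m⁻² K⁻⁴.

38 °C = 311 K.
Stefan–Boltzmann: P = εσAT⁴ = 0.957 × 5.67×10⁻⁸ × 2.00 × (311)⁴ = 0.957 × 5.67×10⁻⁸ × 2.00 × 9.35×10^9.
P = 1020 W.

P ≈ 1020 W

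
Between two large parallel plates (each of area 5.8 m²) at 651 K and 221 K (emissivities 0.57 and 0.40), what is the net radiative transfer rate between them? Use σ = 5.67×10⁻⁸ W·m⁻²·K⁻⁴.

For two large parallel gray plates, q = σ(T₁⁴ − T₂⁴) / (1/ε₁ + 1/ε₂ − 1).
1/ε₁ + 1/ε₂ − 1 = 1/0.57 + 1/0.40 − 1 = 3.254.
T₁⁴ − T₂⁴ = 1.80×10^11 − 2.39×10^9 = 1.77×10^11 K⁴.
q = 5.67×10⁻⁸ × 1.77×10^11 / 3.254 = 3090 W/m².
Q = q·A = 3090 × 5.8 = 17900 W.

Q ≈ 17900 W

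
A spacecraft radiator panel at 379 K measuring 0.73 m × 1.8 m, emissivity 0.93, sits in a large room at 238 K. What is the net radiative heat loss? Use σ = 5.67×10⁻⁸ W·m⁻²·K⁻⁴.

A = 0.73 × 1.8 = 1.31 m².
Q = εσA(T⁴ − T_s⁴). T⁴ − T_s⁴ = (379)⁴ − (238)⁴ = 2.06×10^10 − 3.21×10^9 = 1.74×10^10 K⁴.
Q = 0.93 × 5.67×10⁻⁸ × 1.31 × 1.74×10^10 = 1210 W.

Q ≈ 1210 W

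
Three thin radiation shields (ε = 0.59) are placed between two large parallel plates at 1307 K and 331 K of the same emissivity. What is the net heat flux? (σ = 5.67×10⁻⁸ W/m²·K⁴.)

q ≈ 17200 W/m²

Each of the 4 gaps contributes resistance (2/ε − 1) = 2/0.59 − 1 = 2.390; total = 9.559.
q = σ(T₁⁴ − T₂⁴) / 9.559 = 5.67×10⁻⁸ × 2.91×10^12 / 9.559 = 17200 W/m².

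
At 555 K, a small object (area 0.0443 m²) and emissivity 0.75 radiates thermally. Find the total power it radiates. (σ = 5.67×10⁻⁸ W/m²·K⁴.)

P = εσAT⁴ = 0.75 × 5.67×10⁻⁸ × 0.0443 × (555)⁴ = 0.75 × 5.67×10⁻⁸ × 0.0443 × 9.49×10^10.
P = 179 W.

P ≈ 179 W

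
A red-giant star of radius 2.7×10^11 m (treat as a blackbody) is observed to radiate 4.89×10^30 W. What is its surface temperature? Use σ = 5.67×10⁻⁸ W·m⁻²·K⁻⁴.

A = 4πr² = 4π × (2.7×10^11)² = 9.16×10^23 m².
From P = σAT⁴, T = (P / σA)^(1/4) = (4.89×10^30 / (5.67×10⁻⁸ × 9.16×10^23))^(1/4).
T = (9.41×10^13)^(1/4) = 3110 K.

T ≈ 3110 K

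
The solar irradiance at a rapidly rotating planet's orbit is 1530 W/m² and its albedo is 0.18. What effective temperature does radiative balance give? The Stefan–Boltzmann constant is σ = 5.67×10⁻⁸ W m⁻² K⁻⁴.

Power absorbed = (1−a)S·πR²; power emitted = 4πR²σT⁴. Equating and cancelling πR²:
T = ((1−a)S / 4σ)^(1/4) = (1250 / (4 × 5.67×10⁻⁸))^(1/4) = (5.53×10^9)^(1/4).
T = 273 K.

T ≈ 273 K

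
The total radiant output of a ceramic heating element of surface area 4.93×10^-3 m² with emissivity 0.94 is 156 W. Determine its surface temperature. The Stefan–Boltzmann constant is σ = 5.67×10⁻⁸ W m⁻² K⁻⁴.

From P = εσAT⁴, T = (P / εσA)^(1/4) = (156 / (0.94 × 5.67×10⁻⁸ × 4.93×10^-3))^(1/4).
T = (5.94×10^11)^(1/4) = 878 K.

T ≈ 878 K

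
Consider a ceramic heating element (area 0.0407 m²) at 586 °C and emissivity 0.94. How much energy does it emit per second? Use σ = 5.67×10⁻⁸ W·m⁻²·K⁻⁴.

P ≈ 1180 W

586 °C = 859 K.
Stefan–Boltzmann: P = εσAT⁴ = 0.94 × 5.67×10⁻⁸ × 0.0407 × (859)⁴ = 0.94 × 5.67×10⁻⁸ × 0.0407 × 5.44×10^11.
P = 1180 W.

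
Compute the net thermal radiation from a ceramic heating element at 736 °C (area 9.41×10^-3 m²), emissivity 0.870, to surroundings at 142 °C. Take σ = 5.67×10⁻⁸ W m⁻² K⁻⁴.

Q ≈ 467 W

Convert: 736 °C = 1009 K; 142 °C = 415 K.
Q = εσA(T⁴ − T_s⁴). T⁴ − T_s⁴ = (1009)⁴ − (415)⁴ = 1.04×10^12 − 2.97×10^10 = 1.01×10^12 K⁴.
Q = 0.870 × 5.67×10⁻⁸ × 9.41×10^-3 × 1.01×10^12 = 467 W.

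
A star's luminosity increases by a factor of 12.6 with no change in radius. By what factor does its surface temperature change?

factor ≈ 1.88

P ∝ T⁴ ⇒ T ∝ P^(1/4), so T scales by (12.6)^(1/4) = 1.88.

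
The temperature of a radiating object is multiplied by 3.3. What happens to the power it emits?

P ∝ T⁴, so the power scales as (3.3)⁴ = 119.

factor ≈ 119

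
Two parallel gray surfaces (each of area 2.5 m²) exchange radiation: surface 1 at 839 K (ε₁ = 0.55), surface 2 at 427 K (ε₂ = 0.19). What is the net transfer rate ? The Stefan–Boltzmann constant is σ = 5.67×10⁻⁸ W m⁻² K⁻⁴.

Q ≈ 10800 W

For two large parallel gray plates, q = σ(T₁⁴ − T₂⁴) / (1/ε₁ + 1/ε₂ − 1).
1/ε₁ + 1/ε₂ − 1 = 1/0.55 + 1/0.19 − 1 = 6.081.
T₁⁴ − T₂⁴ = 4.96×10^11 − 3.32×10^10 = 4.62×10^11 K⁴.
q = 5.67×10⁻⁸ × 4.62×10^11 / 6.081 = 4310 W/m².
Q = q·A = 4310 × 2.5 = 10800 W.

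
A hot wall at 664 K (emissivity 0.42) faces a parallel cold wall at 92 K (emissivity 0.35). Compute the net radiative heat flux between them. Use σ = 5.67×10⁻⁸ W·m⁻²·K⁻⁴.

For two large parallel gray plates, q = σ(T₁⁴ − T₂⁴) / (1/ε₁ + 1/ε₂ − 1).
1/ε₁ + 1/ε₂ − 1 = 1/0.42 + 1/0.35 − 1 = 4.238.
T₁⁴ − T₂⁴ = 1.94×10^11 − 7.16×10^7 = 1.94×10^11 K⁴.
q = 5.67×10⁻⁸ × 1.94×10^11 / 4.238 = 2600 W/m².

q ≈ 2600 W/m²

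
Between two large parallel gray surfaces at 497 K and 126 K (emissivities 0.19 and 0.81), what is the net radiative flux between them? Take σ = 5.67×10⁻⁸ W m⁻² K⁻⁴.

q ≈ 627 W/m²

For two large parallel gray plates, q = σ(T₁⁴ − T₂⁴) / (1/ε₁ + 1/ε₂ − 1).
1/ε₁ + 1/ε₂ − 1 = 1/0.19 + 1/0.81 − 1 = 5.498.
T₁⁴ − T₂⁴ = 6.10×10^10 − 2.52×10^8 = 6.08×10^10 K⁴.
q = 5.67×10⁻⁸ × 6.08×10^10 / 5.498 = 627 W/m².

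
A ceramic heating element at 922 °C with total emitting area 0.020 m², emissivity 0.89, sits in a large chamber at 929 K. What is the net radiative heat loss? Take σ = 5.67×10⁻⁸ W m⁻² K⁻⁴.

Convert: 922 °C = 1195 K.
Q = εσA(T⁴ − T_s⁴). T⁴ − T_s⁴ = (1195)⁴ − (929)⁴ = 2.04×10^12 − 7.45×10^11 = 1.29×10^12 K⁴.
Q = 0.89 × 5.67×10⁻⁸ × 0.0200 × 1.29×10^12 = 1310 W.

Q ≈ 1310 W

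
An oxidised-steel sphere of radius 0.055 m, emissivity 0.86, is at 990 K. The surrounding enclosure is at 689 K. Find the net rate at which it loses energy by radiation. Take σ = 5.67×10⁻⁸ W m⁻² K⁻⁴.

Q ≈ 1360 W

A = 4πr² = 4π × (0.055)² = 0.0380 m².
Q = εσA(T⁴ − T_s⁴). T⁴ − T_s⁴ = (990)⁴ − (689)⁴ = 9.61×10^11 − 2.25×10^11 = 7.35×10^11 K⁴.
Q = 0.86 × 5.67×10⁻⁸ × 0.0380 × 7.35×10^11 = 1360 W.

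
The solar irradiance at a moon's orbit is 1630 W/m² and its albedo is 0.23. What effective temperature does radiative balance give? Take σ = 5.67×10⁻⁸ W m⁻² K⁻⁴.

Power absorbed = (1−a)S·πR²; power emitted = 4πR²σT⁴. Equating and cancelling πR²:
T = ((1−a)S / 4σ)^(1/4) = (1260 / (4 × 5.67×10⁻⁸))^(1/4) = (5.53×10^9)^(1/4).
T = 273 K.

T ≈ 273 K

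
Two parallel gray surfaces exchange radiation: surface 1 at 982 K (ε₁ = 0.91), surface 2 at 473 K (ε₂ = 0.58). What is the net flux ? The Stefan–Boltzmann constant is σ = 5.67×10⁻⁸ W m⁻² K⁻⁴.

For two large parallel gray plates, q = σ(T₁⁴ − T₂⁴) / (1/ε₁ + 1/ε₂ − 1).
1/ε₁ + 1/ε₂ − 1 = 1/0.91 + 1/0.58 − 1 = 1.823.
T₁⁴ − T₂⁴ = 9.30×10^11 − 5.01×10^10 = 8.80×10^11 K⁴.
q = 5.67×10⁻⁸ × 8.80×10^11 / 1.823 = 27400 W/m².

q ≈ 27400 W/m²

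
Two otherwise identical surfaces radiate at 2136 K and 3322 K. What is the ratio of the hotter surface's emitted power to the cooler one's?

P ∝ T⁴, so the ratio is (3322/2136)⁴ = (1.555)⁴ = 5.85.

ratio ≈ 5.85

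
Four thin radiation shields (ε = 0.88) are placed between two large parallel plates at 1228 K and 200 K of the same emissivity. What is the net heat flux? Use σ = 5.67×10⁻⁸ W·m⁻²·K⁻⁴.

q ≈ 20200 W/m²

Each of the 5 gaps contributes resistance (2/ε − 1) = 2/0.88 − 1 = 1.273; total = 6.364.
q = σ(T₁⁴ − T₂⁴) / 6.364 = 5.67×10⁻⁸ × 2.27×10^12 / 6.364 = 20200 W/m².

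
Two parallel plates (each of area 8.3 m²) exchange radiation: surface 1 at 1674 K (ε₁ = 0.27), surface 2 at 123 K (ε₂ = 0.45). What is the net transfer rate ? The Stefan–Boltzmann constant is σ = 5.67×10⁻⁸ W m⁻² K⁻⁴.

For two large parallel gray plates, q = σ(T₁⁴ − T₂⁴) / (1/ε₁ + 1/ε₂ − 1).
1/ε₁ + 1/ε₂ − 1 = 1/0.27 + 1/0.45 − 1 = 4.926.
T₁⁴ − T₂⁴ = 7.85×10^12 − 2.29×10^8 = 7.85×10^12 K⁴.
q = 5.67×10⁻⁸ × 7.85×10^12 / 4.926 = 90400 W/m².
Q = q·A = 90400 × 8.3 = 7.50×10^5 W.

Q ≈ 7.50×10^5 W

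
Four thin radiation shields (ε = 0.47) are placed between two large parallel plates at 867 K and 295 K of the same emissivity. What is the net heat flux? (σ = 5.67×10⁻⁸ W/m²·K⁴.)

Each of the 5 gaps contributes resistance (2/ε − 1) = 2/0.47 − 1 = 3.255; total = 16.28.
q = σ(T₁⁴ − T₂⁴) / 16.28 = 5.67×10⁻⁸ × 5.57×10^11 / 16.28 = 1940 W/m².

q ≈ 1940 W/m²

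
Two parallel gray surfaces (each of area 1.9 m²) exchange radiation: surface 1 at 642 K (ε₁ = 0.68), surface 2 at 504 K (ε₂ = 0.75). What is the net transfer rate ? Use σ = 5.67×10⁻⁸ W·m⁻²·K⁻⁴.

For two large parallel gray plates, q = σ(T₁⁴ − T₂⁴) / (1/ε₁ + 1/ε₂ − 1).
1/ε₁ + 1/ε₂ − 1 = 1/0.68 + 1/0.75 − 1 = 1.804.
T₁⁴ − T₂⁴ = 1.70×10^11 − 6.45×10^10 = 1.05×10^11 K⁴.
q = 5.67×10⁻⁸ × 1.05×10^11 / 1.804 = 3310 W/m².
Q = q·A = 3310 × 1.9 = 6290 W.

Q ≈ 6290 W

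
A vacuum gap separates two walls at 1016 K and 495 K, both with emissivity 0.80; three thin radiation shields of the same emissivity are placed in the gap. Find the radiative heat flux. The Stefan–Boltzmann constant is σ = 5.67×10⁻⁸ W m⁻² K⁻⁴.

q ≈ 9500 W/m²

Each of the 4 gaps contributes resistance (2/ε − 1) = 2/0.80 − 1 = 1.500; total = 6.000.
q = σ(T₁⁴ − T₂⁴) / 6.000 = 5.67×10⁻⁸ × 1.01×10^12 / 6.000 = 9500 W/m².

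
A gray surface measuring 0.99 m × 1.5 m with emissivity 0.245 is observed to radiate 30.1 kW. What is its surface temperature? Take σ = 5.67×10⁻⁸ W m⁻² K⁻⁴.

A = 0.99 × 1.5 = 1.48 m².
From P = εσAT⁴, T = (P / εσA)^(1/4) = (30100 / (0.245 × 5.67×10⁻⁸ × 1.48))^(1/4).
T = (1.46×10^12)^(1/4) = 1100 K.

T ≈ 1100 K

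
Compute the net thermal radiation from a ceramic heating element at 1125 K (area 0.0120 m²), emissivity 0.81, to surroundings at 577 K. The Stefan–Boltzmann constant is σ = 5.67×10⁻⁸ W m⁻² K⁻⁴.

Q = εσA(T⁴ − T_s⁴). T⁴ − T_s⁴ = (1125)⁴ − (577)⁴ = 1.60×10^12 − 1.11×10^11 = 1.49×10^12 K⁴.
Q = 0.81 × 5.67×10⁻⁸ × 0.0120 × 1.49×10^12 = 822 W.

Q ≈ 822 W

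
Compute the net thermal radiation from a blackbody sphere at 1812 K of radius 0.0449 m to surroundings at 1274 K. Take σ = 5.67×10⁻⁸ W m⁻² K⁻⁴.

A = 4πr² = 4π × (0.0449)² = 0.0253 m².
Q = σA(T⁴ − T_s⁴). T⁴ − T_s⁴ = (1812)⁴ − (1274)⁴ = 1.08×10^13 − 2.63×10^12 = 8.15×10^12 K⁴.
Q = 5.67×10⁻⁸ × 0.0253 × 8.15×10^12 = 11700 W.

Q ≈ 11700 W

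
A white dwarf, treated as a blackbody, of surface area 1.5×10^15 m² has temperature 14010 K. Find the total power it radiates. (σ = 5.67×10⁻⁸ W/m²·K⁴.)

P = σAT⁴ = 5.67×10⁻⁸ × 1.50×10^15 × (14010)⁴ = 5.67×10⁻⁸ × 1.50×10^15 × 3.85×10^16.
P = 3.28×10^24 W.

P ≈ 3.28×10^24 W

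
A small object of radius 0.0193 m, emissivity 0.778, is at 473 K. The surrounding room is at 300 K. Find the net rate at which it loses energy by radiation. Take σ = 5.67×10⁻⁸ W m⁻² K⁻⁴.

A = 4πr² = 4π × (0.0193)² = 4.68×10^-3 m².
Q = εσA(T⁴ − T_s⁴). T⁴ − T_s⁴ = (473)⁴ − (300)⁴ = 5.01×10^10 − 8.10×10^9 = 4.20×10^10 K⁴.
Q = 0.778 × 5.67×10⁻⁸ × 4.68×10^-3 × 4.20×10^10 = 8.66 W.

Q ≈ 8.66 W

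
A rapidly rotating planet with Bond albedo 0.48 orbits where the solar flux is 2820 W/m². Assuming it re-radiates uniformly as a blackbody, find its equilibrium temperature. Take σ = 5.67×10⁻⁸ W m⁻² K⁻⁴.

Power absorbed = (1−a)S·πR²; power emitted = 4πR²σT⁴. Equating and cancelling πR²:
T = ((1−a)S / 4σ)^(1/4) = (1470 / (4 × 5.67×10⁻⁸))^(1/4) = (6.47×10^9)^(1/4).
T = 284 K.

T ≈ 284 K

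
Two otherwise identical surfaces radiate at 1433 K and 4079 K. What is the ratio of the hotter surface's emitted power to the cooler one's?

ratio ≈ 65.6

P ∝ T⁴, so the ratio is (4079/1433)⁴ = (2.846)⁴ = 65.6.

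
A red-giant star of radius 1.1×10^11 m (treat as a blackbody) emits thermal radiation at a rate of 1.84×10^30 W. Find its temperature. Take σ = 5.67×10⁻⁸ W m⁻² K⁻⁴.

A = 4πr² = 4π × (1.1×10^11)² = 1.52×10^23 m².
From P = σAT⁴, T = (P / σA)^(1/4) = (1.84×10^30 / (5.67×10⁻⁸ × 1.52×10^23))^(1/4).
T = (2.13×10^14)^(1/4) = 3820 K.

T ≈ 3820 K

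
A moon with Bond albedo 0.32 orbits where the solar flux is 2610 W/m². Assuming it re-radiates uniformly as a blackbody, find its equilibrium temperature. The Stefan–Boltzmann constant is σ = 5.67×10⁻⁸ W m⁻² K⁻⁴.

T ≈ 297 K

Power absorbed = (1−a)S·πR²; power emitted = 4πR²σT⁴. Equating and cancelling πR²:
T = ((1−a)S / 4σ)^(1/4) = (1770 / (4 × 5.67×10⁻⁸))^(1/4) = (7.83×10^9)^(1/4).
T = 297 K.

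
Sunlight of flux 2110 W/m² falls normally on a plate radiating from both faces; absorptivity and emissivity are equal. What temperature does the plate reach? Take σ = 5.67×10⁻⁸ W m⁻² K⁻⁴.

Absorbed flux αS = emitted flux 2εσT⁴ per unit area; with α = ε this gives T = (S/2σ)^(1/4).
T = (2110 / (2 × 5.67×10⁻⁸))^(1/4) = (1.86×10^10)^(1/4).
T = 369 K.

T ≈ 369 K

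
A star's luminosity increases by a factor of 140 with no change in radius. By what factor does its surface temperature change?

factor ≈ 3.44

P ∝ T⁴ ⇒ T ∝ P^(1/4), so T scales by (140)^(1/4) = 3.44.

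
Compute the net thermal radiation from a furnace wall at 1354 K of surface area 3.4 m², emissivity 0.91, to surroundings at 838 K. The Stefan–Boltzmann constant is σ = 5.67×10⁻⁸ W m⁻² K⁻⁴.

Q = εσA(T⁴ − T_s⁴). T⁴ − T_s⁴ = (1354)⁴ − (838)⁴ = 3.36×10^12 − 4.93×10^11 = 2.87×10^12 K⁴.
Q = 0.91 × 5.67×10⁻⁸ × 3.40 × 2.87×10^12 = 5.03×10^5 W.

Q ≈ 5.03×10^5 W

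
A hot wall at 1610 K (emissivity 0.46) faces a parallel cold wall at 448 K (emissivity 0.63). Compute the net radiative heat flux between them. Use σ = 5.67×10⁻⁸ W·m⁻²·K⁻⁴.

For two large parallel gray plates, q = σ(T₁⁴ − T₂⁴) / (1/ε₁ + 1/ε₂ − 1).
1/ε₁ + 1/ε₂ − 1 = 1/0.46 + 1/0.63 − 1 = 2.761.
T₁⁴ − T₂⁴ = 6.72×10^12 − 4.03×10^10 = 6.68×10^12 K⁴.
q = 5.67×10⁻⁸ × 6.68×10^12 / 2.761 = 1.37×10^5 W/m².

q ≈ 1.37×10^5 W/m²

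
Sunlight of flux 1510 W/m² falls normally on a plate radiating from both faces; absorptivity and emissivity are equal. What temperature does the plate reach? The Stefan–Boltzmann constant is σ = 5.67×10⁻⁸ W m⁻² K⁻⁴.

T ≈ 340 K

Absorbed flux αS = emitted flux 2εσT⁴ per unit area; with α = ε this gives T = (S/2σ)^(1/4).
T = (1510 / (2 × 5.67×10⁻⁸))^(1/4) = (1.33×10^10)^(1/4).
T = 340 K.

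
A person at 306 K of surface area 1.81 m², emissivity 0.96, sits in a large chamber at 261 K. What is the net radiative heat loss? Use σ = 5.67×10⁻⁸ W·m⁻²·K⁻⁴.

Q = εσA(T⁴ − T_s⁴). T⁴ − T_s⁴ = (306)⁴ − (261)⁴ = 8.77×10^9 − 4.64×10^9 = 4.13×10^9 K⁴.
Q = 0.96 × 5.67×10⁻⁸ × 1.81 × 4.13×10^9 = 407 W.

Q ≈ 407 W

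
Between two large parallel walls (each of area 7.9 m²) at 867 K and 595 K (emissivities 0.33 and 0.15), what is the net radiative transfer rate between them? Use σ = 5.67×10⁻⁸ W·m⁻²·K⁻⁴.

Q ≈ 22600 W

For two large parallel gray plates, q = σ(T₁⁴ − T₂⁴) / (1/ε₁ + 1/ε₂ − 1).
1/ε₁ + 1/ε₂ − 1 = 1/0.33 + 1/0.15 − 1 = 8.697.
T₁⁴ − T₂⁴ = 5.65×10^11 − 1.25×10^11 = 4.40×10^11 K⁴.
q = 5.67×10⁻⁸ × 4.40×10^11 / 8.697 = 2870 W/m².
Q = q·A = 2870 × 7.9 = 22600 W.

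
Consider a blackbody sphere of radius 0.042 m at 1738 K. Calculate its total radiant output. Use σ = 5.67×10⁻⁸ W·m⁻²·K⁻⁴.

P ≈ 11500 W

A = 4πr² = 4π × (0.042)² = 0.0222 m².
P = σAT⁴ = 5.67×10⁻⁸ × 0.0222 × (1738)⁴ = 5.67×10⁻⁸ × 0.0222 × 9.12×10^12.
P = 11500 W.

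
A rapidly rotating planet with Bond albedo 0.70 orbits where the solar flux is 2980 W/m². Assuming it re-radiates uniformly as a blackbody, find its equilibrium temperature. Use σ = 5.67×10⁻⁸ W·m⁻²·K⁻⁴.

Power absorbed = (1−a)S·πR²; power emitted = 4πR²σT⁴. Equating and cancelling πR²:
T = ((1−a)S / 4σ)^(1/4) = (894 / (4 × 5.67×10⁻⁸))^(1/4) = (3.94×10^9)^(1/4).
T = 251 K.

T ≈ 251 K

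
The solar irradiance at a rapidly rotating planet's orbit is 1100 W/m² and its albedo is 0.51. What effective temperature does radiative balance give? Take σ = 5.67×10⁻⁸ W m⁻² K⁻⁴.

Power absorbed = (1−a)S·πR²; power emitted = 4πR²σT⁴. Equating and cancelling πR²:
T = ((1−a)S / 4σ)^(1/4) = (539 / (4 × 5.67×10⁻⁸))^(1/4) = (2.38×10^9)^(1/4).
T = 221 K.

T ≈ 221 K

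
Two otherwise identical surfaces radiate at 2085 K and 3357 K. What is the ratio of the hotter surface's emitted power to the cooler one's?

ratio ≈ 6.72

P ∝ T⁴, so the ratio is (3357/2085)⁴ = (1.610)⁴ = 6.72.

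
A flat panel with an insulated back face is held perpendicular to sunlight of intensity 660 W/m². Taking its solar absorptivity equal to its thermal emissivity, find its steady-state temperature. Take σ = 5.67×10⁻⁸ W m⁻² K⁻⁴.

T ≈ 328 K

Absorbed flux αS = emitted flux εσT⁴ (one radiating face); with α = ε, T = (S/σ)^(1/4).
T = (660 / 5.67×10⁻⁸)^(1/4) = (1.16×10^10)^(1/4).
T = 328 K.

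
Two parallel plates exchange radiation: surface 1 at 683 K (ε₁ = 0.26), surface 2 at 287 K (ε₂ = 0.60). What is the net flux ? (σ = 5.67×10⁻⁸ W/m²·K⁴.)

For two large parallel gray plates, q = σ(T₁⁴ − T₂⁴) / (1/ε₁ + 1/ε₂ − 1).
1/ε₁ + 1/ε₂ − 1 = 1/0.26 + 1/0.60 − 1 = 4.513.
T₁⁴ − T₂⁴ = 2.18×10^11 − 6.78×10^9 = 2.11×10^11 K⁴.
q = 5.67×10⁻⁸ × 2.11×10^11 / 4.513 = 2650 W/m².

q ≈ 2650 W/m²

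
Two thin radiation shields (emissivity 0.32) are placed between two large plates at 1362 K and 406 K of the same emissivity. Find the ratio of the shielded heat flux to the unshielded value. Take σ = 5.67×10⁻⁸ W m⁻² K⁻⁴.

ratio ≈ 0.333

With N identical shields there are N+1 = 3 gaps in series, each with the same radiative resistance, so the flux falls to 1/(N+1) of its unshielded value.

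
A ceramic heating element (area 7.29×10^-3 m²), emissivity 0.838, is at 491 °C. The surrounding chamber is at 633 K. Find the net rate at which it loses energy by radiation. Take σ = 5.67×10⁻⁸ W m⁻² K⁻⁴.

Q ≈ 62.4 W

Convert: 491 °C = 764 K.
Q = εσA(T⁴ − T_s⁴). T⁴ − T_s⁴ = (764)⁴ − (633)⁴ = 3.41×10^11 − 1.61×10^11 = 1.80×10^11 K⁴.
Q = 0.838 × 5.67×10⁻⁸ × 7.29×10^-3 × 1.80×10^11 = 62.4 W.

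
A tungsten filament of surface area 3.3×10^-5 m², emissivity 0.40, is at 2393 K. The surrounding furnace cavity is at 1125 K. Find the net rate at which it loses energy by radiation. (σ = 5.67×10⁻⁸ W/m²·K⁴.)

Q = εσA(T⁴ − T_s⁴). T⁴ − T_s⁴ = (2393)⁴ − (1125)⁴ = 3.28×10^13 − 1.60×10^12 = 3.12×10^13 K⁴.
Q = 0.40 × 5.67×10⁻⁸ × 3.30×10^-5 × 3.12×10^13 = 23.3 W.

Q ≈ 23.3 W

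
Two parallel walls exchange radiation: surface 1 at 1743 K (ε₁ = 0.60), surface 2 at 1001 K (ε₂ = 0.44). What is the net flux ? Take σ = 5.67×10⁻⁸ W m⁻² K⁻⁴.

q ≈ 1.59×10^5 W/m²

For two large parallel gray plates, q = σ(T₁⁴ − T₂⁴) / (1/ε₁ + 1/ε₂ − 1).
1/ε₁ + 1/ε₂ − 1 = 1/0.60 + 1/0.44 − 1 = 2.939.
T₁⁴ − T₂⁴ = 9.23×10^12 − 1.00×10^12 = 8.23×10^12 K⁴.
q = 5.67×10⁻⁸ × 8.23×10^12 / 2.939 = 1.59×10^5 W/m².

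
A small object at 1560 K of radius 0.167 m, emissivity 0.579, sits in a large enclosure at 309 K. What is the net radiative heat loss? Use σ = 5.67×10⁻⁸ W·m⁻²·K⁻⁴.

Q ≈ 68000 W

A = 4πr² = 4π × (0.167)² = 0.350 m².
Q = εσA(T⁴ − T_s⁴). T⁴ − T_s⁴ = (1560)⁴ − (309)⁴ = 5.92×10^12 − 9.12×10^9 = 5.91×10^12 K⁴.
Q = 0.579 × 5.67×10⁻⁸ × 0.350 × 5.91×10^12 = 68000 W.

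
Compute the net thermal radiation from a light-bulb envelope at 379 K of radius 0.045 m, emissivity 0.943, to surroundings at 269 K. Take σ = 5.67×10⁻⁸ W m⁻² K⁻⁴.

A = 4πr² = 4π × (0.045)² = 0.0254 m².
Q = εσA(T⁴ − T_s⁴). T⁴ − T_s⁴ = (379)⁴ − (269)⁴ = 2.06×10^10 − 5.24×10^9 = 1.54×10^10 K⁴.
Q = 0.943 × 5.67×10⁻⁸ × 0.0254 × 1.54×10^10 = 20.9 W.

Q ≈ 20.9 W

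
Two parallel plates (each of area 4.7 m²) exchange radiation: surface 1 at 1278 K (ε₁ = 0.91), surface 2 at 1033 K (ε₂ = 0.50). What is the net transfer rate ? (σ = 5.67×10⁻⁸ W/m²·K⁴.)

Q ≈ 1.94×10^5 W

For two large parallel gray plates, q = σ(T₁⁴ − T₂⁴) / (1/ε₁ + 1/ε₂ − 1).
1/ε₁ + 1/ε₂ − 1 = 1/0.91 + 1/0.50 − 1 = 2.099.
T₁⁴ − T₂⁴ = 2.67×10^12 − 1.14×10^12 = 1.53×10^12 K⁴.
q = 5.67×10⁻⁸ × 1.53×10^12 / 2.099 = 41300 W/m².
Q = q·A = 41300 × 4.7 = 1.94×10^5 W.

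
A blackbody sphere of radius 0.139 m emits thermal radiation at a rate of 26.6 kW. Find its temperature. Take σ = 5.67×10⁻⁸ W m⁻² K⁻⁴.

T ≈ 1180 K

A = 4πr² = 4π × (0.139)² = 0.243 m².
From P = σAT⁴, T = (P / σA)^(1/4) = (26600 / (5.67×10⁻⁸ × 0.243))^(1/4).
T = (1.93×10^12)^(1/4) = 1180 K.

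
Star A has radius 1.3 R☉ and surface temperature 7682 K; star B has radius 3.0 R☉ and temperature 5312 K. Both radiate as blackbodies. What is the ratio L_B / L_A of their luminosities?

L = 4πR²σT⁴ ∝ R²T⁴, so L_B/L_A = (3.0/1.3)² × (5312/7682)⁴ = 5.33 × 0.229 = 1.22.

L_B/L_A ≈ 1.22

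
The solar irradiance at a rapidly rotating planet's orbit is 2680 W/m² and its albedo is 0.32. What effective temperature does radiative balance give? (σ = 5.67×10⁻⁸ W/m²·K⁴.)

T ≈ 299 K

Power absorbed = (1−a)S·πR²; power emitted = 4πR²σT⁴. Equating and cancelling πR²:
T = ((1−a)S / 4σ)^(1/4) = (1820 / (4 × 5.67×10⁻⁸))^(1/4) = (8.04×10^9)^(1/4).
T = 299 K.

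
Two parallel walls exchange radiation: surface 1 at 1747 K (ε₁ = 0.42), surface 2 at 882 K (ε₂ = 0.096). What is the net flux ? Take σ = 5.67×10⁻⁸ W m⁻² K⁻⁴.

For two large parallel gray plates, q = σ(T₁⁴ − T₂⁴) / (1/ε₁ + 1/ε₂ − 1).
1/ε₁ + 1/ε₂ − 1 = 1/0.42 + 1/0.096 − 1 = 11.80.
T₁⁴ − T₂⁴ = 9.31×10^12 − 6.05×10^11 = 8.71×10^12 K⁴.
q = 5.67×10⁻⁸ × 8.71×10^12 / 11.80 = 41900 W/m².

q ≈ 41900 W/m²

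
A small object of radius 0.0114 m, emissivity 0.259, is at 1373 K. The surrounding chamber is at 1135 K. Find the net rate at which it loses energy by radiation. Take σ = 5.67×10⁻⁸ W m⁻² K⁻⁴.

Q ≈ 45.4 W

A = 4πr² = 4π × (0.0114)² = 1.63×10^-3 m².
Q = εσA(T⁴ − T_s⁴). T⁴ − T_s⁴ = (1373)⁴ − (1135)⁴ = 3.55×10^12 − 1.66×10^12 = 1.89×10^12 K⁴.
Q = 0.259 × 5.67×10⁻⁸ × 1.63×10^-3 × 1.89×10^12 = 45.4 W.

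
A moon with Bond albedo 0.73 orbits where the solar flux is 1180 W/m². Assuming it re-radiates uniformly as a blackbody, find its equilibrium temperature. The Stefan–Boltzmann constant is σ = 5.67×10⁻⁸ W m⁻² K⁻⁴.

Power absorbed = (1−a)S·πR²; power emitted = 4πR²σT⁴. Equating and cancelling πR²:
T = ((1−a)S / 4σ)^(1/4) = (319 / (4 × 5.67×10⁻⁸))^(1/4) = (1.40×10^9)^(1/4).
T = 194 K.

T ≈ 194 K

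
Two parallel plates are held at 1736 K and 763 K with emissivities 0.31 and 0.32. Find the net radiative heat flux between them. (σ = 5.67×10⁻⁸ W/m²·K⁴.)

For two large parallel gray plates, q = σ(T₁⁴ − T₂⁴) / (1/ε₁ + 1/ε₂ − 1).
1/ε₁ + 1/ε₂ − 1 = 1/0.31 + 1/0.32 − 1 = 5.351.
T₁⁴ − T₂⁴ = 9.08×10^12 − 3.39×10^11 = 8.74×10^12 K⁴.
q = 5.67×10⁻⁸ × 8.74×10^12 / 5.351 = 92700 W/m².

q ≈ 92700 W/m²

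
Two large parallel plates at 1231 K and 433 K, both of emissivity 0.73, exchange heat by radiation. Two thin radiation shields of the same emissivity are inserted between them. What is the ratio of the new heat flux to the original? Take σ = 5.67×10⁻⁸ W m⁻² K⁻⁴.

With N identical shields there are N+1 = 3 gaps in series, each with the same radiative resistance, so the flux falls to 1/(N+1) of its unshielded value.

ratio ≈ 0.333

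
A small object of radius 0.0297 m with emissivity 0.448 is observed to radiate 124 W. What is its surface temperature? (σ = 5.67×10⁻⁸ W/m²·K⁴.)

A = 4πr² = 4π × (0.0297)² = 0.0111 m².
From P = εσAT⁴, T = (P / εσA)^(1/4) = (124 / (0.448 × 5.67×10⁻⁸ × 0.0111))^(1/4).
T = (4.40×10^11)^(1/4) = 815 K.

T ≈ 815 K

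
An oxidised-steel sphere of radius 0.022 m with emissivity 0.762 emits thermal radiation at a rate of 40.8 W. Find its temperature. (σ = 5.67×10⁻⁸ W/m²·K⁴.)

A = 4πr² = 4π × (0.022)² = 6.08×10^-3 m².
From P = εσAT⁴, T = (P / εσA)^(1/4) = (40.8 / (0.762 × 5.67×10⁻⁸ × 6.08×10^-3))^(1/4).
T = (1.55×10^11)^(1/4) = 628 K.

T ≈ 628 K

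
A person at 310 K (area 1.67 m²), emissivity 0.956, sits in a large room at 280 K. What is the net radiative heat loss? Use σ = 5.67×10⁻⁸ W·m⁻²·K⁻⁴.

Q ≈ 280 W

Q = εσA(T⁴ − T_s⁴). T⁴ − T_s⁴ = (310)⁴ − (280)⁴ = 9.24×10^9 − 6.15×10^9 = 3.09×10^9 K⁴.
Q = 0.956 × 5.67×10⁻⁸ × 1.67 × 3.09×10^9 = 280 W.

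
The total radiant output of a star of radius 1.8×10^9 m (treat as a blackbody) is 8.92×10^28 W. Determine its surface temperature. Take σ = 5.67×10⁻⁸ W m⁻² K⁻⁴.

T ≈ 14000 K

A = 4πr² = 4π × (1.8×10^9)² = 4.07×10^19 m².
From P = σAT⁴, T = (P / σA)^(1/4) = (8.92×10^28 / (5.67×10⁻⁸ × 4.07×10^19))^(1/4).
T = (3.86×10^16)^(1/4) = 14000 K.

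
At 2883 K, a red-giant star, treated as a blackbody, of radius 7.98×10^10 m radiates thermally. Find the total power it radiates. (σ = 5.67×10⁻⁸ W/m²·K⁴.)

P ≈ 3.13×10^29 W

A = 4πr² = 4π × (7.98×10^10)² = 8.00×10^22 m².
P = σAT⁴ = 5.67×10⁻⁸ × 8.00×10^22 × (2883)⁴ = 5.67×10⁻⁸ × 8.00×10^22 × 6.91×10^13.
P = 3.13×10^29 W.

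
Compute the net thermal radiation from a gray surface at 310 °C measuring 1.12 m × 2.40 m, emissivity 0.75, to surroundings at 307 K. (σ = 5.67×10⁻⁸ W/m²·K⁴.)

A = 1.12 × 2.40 = 2.69 m².
Convert: 310 °C = 583 K.
Q = εσA(T⁴ − T_s⁴). T⁴ − T_s⁴ = (583)⁴ − (307)⁴ = 1.16×10^11 − 8.88×10^9 = 1.07×10^11 K⁴.
Q = 0.75 × 5.67×10⁻⁸ × 2.69 × 1.07×10^11 = 12200 W.

Q ≈ 12200 W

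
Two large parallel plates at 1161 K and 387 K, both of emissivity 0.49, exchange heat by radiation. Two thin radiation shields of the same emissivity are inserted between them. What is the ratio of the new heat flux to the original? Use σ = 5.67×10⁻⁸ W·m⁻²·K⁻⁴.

ratio ≈ 0.333

With N identical shields there are N+1 = 3 gaps in series, each with the same radiative resistance, so the flux falls to 1/(N+1) of its unshielded value.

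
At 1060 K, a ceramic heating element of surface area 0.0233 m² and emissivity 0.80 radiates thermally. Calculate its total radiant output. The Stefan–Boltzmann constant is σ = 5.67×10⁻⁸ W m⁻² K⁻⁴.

P ≈ 1330 W

Stefan–Boltzmann: P = εσAT⁴ = 0.80 × 5.67×10⁻⁸ × 0.0233 × (1060)⁴ = 0.80 × 5.67×10⁻⁸ × 0.0233 × 1.26×10^12.
P = 1330 W.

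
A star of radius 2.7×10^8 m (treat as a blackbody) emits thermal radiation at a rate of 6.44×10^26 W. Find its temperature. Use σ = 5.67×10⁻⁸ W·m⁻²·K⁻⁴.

A = 4πr² = 4π × (2.7×10^8)² = 9.16×10^17 m².
From P = σAT⁴, T = (P / σA)^(1/4) = (6.44×10^26 / (5.67×10⁻⁸ × 9.16×10^17))^(1/4).
T = (1.24×10^16)^(1/4) = 10600 K.

T ≈ 10600 K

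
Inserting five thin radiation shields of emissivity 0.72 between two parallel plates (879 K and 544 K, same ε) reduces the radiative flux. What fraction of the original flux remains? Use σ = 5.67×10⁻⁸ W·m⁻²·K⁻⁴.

With N identical shields there are N+1 = 6 gaps in series, each with the same radiative resistance, so the flux falls to 1/(N+1) of its unshielded value.

ratio ≈ 0.167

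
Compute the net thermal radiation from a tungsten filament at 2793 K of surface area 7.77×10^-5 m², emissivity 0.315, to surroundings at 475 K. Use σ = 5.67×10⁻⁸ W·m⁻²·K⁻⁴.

Q ≈ 84.4 W

Q = εσA(T⁴ − T_s⁴). T⁴ − T_s⁴ = (2793)⁴ − (475)⁴ = 6.09×10^13 − 5.09×10^10 = 6.08×10^13 K⁴.
Q = 0.315 × 5.67×10⁻⁸ × 7.77×10^-5 × 6.08×10^13 = 84.4 W.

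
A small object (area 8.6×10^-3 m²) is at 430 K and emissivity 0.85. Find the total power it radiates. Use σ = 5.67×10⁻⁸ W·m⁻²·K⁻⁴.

Stefan–Boltzmann: P = εσAT⁴ = 0.85 × 5.67×10⁻⁸ × 8.60×10^-3 × (430)⁴ = 0.85 × 5.67×10⁻⁸ × 8.60×10^-3 × 3.42×10^10.
P = 14.2 W.

P ≈ 14.2 W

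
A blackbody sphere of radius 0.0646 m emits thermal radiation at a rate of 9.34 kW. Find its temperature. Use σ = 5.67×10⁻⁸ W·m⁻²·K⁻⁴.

T ≈ 1330 K

A = 4πr² = 4π × (0.0646)² = 0.0524 m².
From P = σAT⁴, T = (P / σA)^(1/4) = (9340 / (5.67×10⁻⁸ × 0.0524))^(1/4).
T = (3.14×10^12)^(1/4) = 1330 K.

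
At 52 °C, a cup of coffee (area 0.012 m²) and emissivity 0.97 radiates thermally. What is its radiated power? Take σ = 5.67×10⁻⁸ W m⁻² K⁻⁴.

52 °C = 325 K.
P = εσAT⁴ = 0.97 × 5.67×10⁻⁸ × 0.0120 × (325)⁴ = 0.97 × 5.67×10⁻⁸ × 0.0120 × 1.12×10^10.
P = 7.36 W.

P ≈ 7.36 W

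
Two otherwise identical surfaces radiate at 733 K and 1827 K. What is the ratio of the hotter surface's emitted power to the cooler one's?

P ∝ T⁴, so the ratio is (1827/733)⁴ = (2.492)⁴ = 38.6.

ratio ≈ 38.6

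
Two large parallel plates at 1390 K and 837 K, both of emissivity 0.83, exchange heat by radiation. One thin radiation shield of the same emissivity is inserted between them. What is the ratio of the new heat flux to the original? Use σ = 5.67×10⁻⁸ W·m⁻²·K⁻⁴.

With N identical shields there are N+1 = 2 gaps in series, each with the same radiative resistance, so the flux falls to 1/(N+1) of its unshielded value.

ratio ≈ 0.500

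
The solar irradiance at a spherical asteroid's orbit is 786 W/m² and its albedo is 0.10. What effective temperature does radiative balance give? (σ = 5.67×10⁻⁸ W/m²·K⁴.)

T ≈ 236 K

Power absorbed = (1−a)S·πR²; power emitted = 4πR²σT⁴. Equating and cancelling πR²:
T = ((1−a)S / 4σ)^(1/4) = (707 / (4 × 5.67×10⁻⁸))^(1/4) = (3.12×10^9)^(1/4).
T = 236 K.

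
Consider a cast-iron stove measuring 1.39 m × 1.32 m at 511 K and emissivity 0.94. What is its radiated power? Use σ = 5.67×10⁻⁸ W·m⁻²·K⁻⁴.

P ≈ 6670 W

A = 1.39 × 1.32 = 1.83 m².
P = εσAT⁴ = 0.94 × 5.67×10⁻⁸ × 1.83 × (511)⁴ = 0.94 × 5.67×10⁻⁸ × 1.83 × 6.82×10^10.
P = 6670 W.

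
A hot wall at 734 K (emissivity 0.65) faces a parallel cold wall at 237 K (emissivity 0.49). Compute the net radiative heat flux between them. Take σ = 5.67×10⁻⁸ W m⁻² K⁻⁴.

For two large parallel gray plates, q = σ(T₁⁴ − T₂⁴) / (1/ε₁ + 1/ε₂ − 1).
1/ε₁ + 1/ε₂ − 1 = 1/0.65 + 1/0.49 − 1 = 2.579.
T₁⁴ − T₂⁴ = 2.90×10^11 − 3.15×10^9 = 2.87×10^11 K⁴.
q = 5.67×10⁻⁸ × 2.87×10^11 / 2.579 = 6310 W/m².

q ≈ 6310 W/m²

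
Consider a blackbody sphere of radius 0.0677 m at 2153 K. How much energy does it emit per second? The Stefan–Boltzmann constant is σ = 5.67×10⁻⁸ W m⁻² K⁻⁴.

A = 4πr² = 4π × (0.0677)² = 0.0576 m².
P = σAT⁴ = 5.67×10⁻⁸ × 0.0576 × (2153)⁴ = 5.67×10⁻⁸ × 0.0576 × 2.15×10^13.
P = 70200 W.

P ≈ 70200 W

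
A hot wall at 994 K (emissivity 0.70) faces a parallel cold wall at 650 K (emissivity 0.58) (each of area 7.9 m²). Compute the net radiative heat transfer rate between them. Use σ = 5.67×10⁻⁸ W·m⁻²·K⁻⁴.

Q ≈ 1.66×10^5 W

For two large parallel gray plates, q = σ(T₁⁴ − T₂⁴) / (1/ε₁ + 1/ε₂ − 1).
1/ε₁ + 1/ε₂ − 1 = 1/0.70 + 1/0.58 − 1 = 2.153.
T₁⁴ − T₂⁴ = 9.76×10^11 − 1.79×10^11 = 7.98×10^11 K⁴.
q = 5.67×10⁻⁸ × 7.98×10^11 / 2.153 = 21000 W/m².
Q = q·A = 21000 × 7.9 = 1.66×10^5 W.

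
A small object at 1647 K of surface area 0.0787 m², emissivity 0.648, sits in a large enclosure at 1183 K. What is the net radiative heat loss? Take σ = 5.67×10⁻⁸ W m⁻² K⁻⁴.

Q ≈ 15600 W

Q = εσA(T⁴ − T_s⁴). T⁴ − T_s⁴ = (1647)⁴ − (1183)⁴ = 7.36×10^12 − 1.96×10^12 = 5.40×10^12 K⁴.
Q = 0.648 × 5.67×10⁻⁸ × 0.0787 × 5.40×10^12 = 15600 W.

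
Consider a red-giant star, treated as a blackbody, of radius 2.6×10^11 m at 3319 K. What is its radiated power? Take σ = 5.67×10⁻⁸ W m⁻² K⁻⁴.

P ≈ 5.84×10^30 W

A = 4πr² = 4π × (2.6×10^11)² = 8.49×10^23 m².
P = σAT⁴ = 5.67×10⁻⁸ × 8.49×10^23 × (3319)⁴ = 5.67×10⁻⁸ × 8.49×10^23 × 1.21×10^14.
P = 5.84×10^30 W.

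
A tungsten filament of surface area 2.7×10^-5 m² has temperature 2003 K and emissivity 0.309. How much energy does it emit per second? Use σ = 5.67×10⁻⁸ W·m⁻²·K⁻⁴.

P = εσAT⁴ = 0.309 × 5.67×10⁻⁸ × 2.70×10^-5 × (2003)⁴ = 0.309 × 5.67×10⁻⁸ × 2.70×10^-5 × 1.61×10^13.
P = 7.61 W.

P ≈ 7.61 W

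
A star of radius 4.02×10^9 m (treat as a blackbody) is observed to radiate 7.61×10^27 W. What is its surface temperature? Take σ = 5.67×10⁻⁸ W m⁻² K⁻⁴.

A = 4πr² = 4π × (4.02×10^9)² = 2.03×10^20 m².
From P = σAT⁴, T = (P / σA)^(1/4) = (7.61×10^27 / (5.67×10⁻⁸ × 2.03×10^20))^(1/4).
T = (6.61×10^14)^(1/4) = 5070 K.

T ≈ 5070 K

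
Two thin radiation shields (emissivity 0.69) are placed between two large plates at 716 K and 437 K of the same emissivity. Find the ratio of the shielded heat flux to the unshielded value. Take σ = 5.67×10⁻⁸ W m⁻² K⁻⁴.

ratio ≈ 0.333

With N identical shields there are N+1 = 3 gaps in series, each with the same radiative resistance, so the flux falls to 1/(N+1) of its unshielded value.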